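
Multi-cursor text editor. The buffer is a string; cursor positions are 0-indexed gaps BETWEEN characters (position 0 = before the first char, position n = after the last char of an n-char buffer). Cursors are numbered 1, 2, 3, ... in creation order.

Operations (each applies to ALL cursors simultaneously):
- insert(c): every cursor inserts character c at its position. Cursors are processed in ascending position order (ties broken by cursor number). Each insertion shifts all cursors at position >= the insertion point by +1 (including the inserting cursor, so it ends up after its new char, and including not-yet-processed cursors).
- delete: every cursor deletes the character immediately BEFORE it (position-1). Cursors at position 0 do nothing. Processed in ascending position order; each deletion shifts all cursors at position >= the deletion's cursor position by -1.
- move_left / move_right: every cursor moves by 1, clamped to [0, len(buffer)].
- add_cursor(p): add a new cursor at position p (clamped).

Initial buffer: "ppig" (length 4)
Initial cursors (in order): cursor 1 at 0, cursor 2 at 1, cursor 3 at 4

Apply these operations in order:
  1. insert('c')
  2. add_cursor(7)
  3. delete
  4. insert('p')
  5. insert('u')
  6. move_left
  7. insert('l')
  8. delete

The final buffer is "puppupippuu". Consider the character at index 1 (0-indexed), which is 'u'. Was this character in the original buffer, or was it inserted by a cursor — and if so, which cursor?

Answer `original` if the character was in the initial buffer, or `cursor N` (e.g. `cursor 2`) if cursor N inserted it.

After op 1 (insert('c')): buffer="cpcpigc" (len 7), cursors c1@1 c2@3 c3@7, authorship 1.2...3
After op 2 (add_cursor(7)): buffer="cpcpigc" (len 7), cursors c1@1 c2@3 c3@7 c4@7, authorship 1.2...3
After op 3 (delete): buffer="ppi" (len 3), cursors c1@0 c2@1 c3@3 c4@3, authorship ...
After op 4 (insert('p')): buffer="ppppipp" (len 7), cursors c1@1 c2@3 c3@7 c4@7, authorship 1.2..34
After op 5 (insert('u')): buffer="puppupippuu" (len 11), cursors c1@2 c2@5 c3@11 c4@11, authorship 11.22..3434
After op 6 (move_left): buffer="puppupippuu" (len 11), cursors c1@1 c2@4 c3@10 c4@10, authorship 11.22..3434
After op 7 (insert('l')): buffer="plupplupippullu" (len 15), cursors c1@2 c2@6 c3@14 c4@14, authorship 111.222..343344
After op 8 (delete): buffer="puppupippuu" (len 11), cursors c1@1 c2@4 c3@10 c4@10, authorship 11.22..3434
Authorship (.=original, N=cursor N): 1 1 . 2 2 . . 3 4 3 4
Index 1: author = 1

Answer: cursor 1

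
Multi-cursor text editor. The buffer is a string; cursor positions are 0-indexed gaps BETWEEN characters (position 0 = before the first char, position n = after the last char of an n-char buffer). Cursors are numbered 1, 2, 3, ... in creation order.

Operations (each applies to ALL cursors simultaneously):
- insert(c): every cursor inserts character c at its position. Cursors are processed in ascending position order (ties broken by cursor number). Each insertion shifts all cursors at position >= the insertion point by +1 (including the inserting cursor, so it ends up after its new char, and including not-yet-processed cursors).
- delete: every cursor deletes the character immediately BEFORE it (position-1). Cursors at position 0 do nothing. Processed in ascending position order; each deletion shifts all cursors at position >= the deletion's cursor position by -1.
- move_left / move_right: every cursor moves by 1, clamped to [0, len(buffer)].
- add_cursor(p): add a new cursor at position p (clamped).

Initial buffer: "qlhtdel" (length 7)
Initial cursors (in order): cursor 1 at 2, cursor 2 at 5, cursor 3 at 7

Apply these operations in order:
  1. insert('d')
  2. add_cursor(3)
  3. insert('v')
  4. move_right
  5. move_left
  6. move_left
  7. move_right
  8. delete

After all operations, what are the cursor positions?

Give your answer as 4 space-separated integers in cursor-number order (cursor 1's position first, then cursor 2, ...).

Answer: 3 7 9 3

Derivation:
After op 1 (insert('d')): buffer="qldhtddeld" (len 10), cursors c1@3 c2@7 c3@10, authorship ..1...2..3
After op 2 (add_cursor(3)): buffer="qldhtddeld" (len 10), cursors c1@3 c4@3 c2@7 c3@10, authorship ..1...2..3
After op 3 (insert('v')): buffer="qldvvhtddveldv" (len 14), cursors c1@5 c4@5 c2@10 c3@14, authorship ..114...22..33
After op 4 (move_right): buffer="qldvvhtddveldv" (len 14), cursors c1@6 c4@6 c2@11 c3@14, authorship ..114...22..33
After op 5 (move_left): buffer="qldvvhtddveldv" (len 14), cursors c1@5 c4@5 c2@10 c3@13, authorship ..114...22..33
After op 6 (move_left): buffer="qldvvhtddveldv" (len 14), cursors c1@4 c4@4 c2@9 c3@12, authorship ..114...22..33
After op 7 (move_right): buffer="qldvvhtddveldv" (len 14), cursors c1@5 c4@5 c2@10 c3@13, authorship ..114...22..33
After op 8 (delete): buffer="qldhtddelv" (len 10), cursors c1@3 c4@3 c2@7 c3@9, authorship ..1...2..3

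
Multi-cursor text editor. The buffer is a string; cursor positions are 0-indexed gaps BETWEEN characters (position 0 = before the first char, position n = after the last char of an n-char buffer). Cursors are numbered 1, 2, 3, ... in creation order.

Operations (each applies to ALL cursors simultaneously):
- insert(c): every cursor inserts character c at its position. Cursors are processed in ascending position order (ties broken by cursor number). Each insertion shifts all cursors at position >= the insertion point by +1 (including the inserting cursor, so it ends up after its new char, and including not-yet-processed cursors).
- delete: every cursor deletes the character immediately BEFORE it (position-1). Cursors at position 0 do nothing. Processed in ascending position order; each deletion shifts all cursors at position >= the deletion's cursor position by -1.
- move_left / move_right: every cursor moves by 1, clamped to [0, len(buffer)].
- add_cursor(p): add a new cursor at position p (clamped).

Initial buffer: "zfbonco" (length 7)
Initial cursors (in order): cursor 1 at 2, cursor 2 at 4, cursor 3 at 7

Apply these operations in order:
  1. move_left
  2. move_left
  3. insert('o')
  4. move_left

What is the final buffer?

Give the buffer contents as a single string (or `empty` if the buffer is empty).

Answer: ozfobonoco

Derivation:
After op 1 (move_left): buffer="zfbonco" (len 7), cursors c1@1 c2@3 c3@6, authorship .......
After op 2 (move_left): buffer="zfbonco" (len 7), cursors c1@0 c2@2 c3@5, authorship .......
After op 3 (insert('o')): buffer="ozfobonoco" (len 10), cursors c1@1 c2@4 c3@8, authorship 1..2...3..
After op 4 (move_left): buffer="ozfobonoco" (len 10), cursors c1@0 c2@3 c3@7, authorship 1..2...3..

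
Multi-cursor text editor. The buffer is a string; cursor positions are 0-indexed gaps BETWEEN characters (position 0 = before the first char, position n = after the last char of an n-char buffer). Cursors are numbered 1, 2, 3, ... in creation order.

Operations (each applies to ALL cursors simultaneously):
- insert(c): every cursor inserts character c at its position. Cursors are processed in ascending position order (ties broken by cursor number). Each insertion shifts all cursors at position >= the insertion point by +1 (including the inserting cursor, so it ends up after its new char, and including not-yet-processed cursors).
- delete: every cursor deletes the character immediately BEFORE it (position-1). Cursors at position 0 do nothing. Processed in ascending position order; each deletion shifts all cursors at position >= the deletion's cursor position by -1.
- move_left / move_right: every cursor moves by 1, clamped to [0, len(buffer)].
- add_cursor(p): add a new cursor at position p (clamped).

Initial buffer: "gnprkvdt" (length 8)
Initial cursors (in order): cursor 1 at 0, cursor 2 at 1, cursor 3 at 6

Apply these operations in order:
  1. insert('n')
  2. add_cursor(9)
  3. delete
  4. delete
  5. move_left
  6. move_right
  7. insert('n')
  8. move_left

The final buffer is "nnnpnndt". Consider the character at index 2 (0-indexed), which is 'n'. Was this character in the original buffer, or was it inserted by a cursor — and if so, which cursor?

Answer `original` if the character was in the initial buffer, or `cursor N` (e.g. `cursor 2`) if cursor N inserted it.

After op 1 (insert('n')): buffer="ngnnprkvndt" (len 11), cursors c1@1 c2@3 c3@9, authorship 1.2.....3..
After op 2 (add_cursor(9)): buffer="ngnnprkvndt" (len 11), cursors c1@1 c2@3 c3@9 c4@9, authorship 1.2.....3..
After op 3 (delete): buffer="gnprkdt" (len 7), cursors c1@0 c2@1 c3@5 c4@5, authorship .......
After op 4 (delete): buffer="npdt" (len 4), cursors c1@0 c2@0 c3@2 c4@2, authorship ....
After op 5 (move_left): buffer="npdt" (len 4), cursors c1@0 c2@0 c3@1 c4@1, authorship ....
After op 6 (move_right): buffer="npdt" (len 4), cursors c1@1 c2@1 c3@2 c4@2, authorship ....
After op 7 (insert('n')): buffer="nnnpnndt" (len 8), cursors c1@3 c2@3 c3@6 c4@6, authorship .12.34..
After op 8 (move_left): buffer="nnnpnndt" (len 8), cursors c1@2 c2@2 c3@5 c4@5, authorship .12.34..
Authorship (.=original, N=cursor N): . 1 2 . 3 4 . .
Index 2: author = 2

Answer: cursor 2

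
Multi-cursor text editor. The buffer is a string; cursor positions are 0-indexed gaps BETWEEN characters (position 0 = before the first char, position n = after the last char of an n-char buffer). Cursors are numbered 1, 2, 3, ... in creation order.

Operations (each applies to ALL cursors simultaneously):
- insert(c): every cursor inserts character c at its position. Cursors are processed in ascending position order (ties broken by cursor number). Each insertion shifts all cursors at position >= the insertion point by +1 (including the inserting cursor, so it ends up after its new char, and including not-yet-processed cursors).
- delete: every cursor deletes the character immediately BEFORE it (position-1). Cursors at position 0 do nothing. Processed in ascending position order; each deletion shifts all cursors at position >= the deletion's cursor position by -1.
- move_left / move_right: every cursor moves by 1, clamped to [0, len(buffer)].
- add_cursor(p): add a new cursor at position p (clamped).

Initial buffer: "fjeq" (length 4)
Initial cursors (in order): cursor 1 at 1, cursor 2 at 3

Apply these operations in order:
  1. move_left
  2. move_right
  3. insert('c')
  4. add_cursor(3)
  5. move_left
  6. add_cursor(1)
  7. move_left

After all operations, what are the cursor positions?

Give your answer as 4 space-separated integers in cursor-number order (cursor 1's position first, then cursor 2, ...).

Answer: 0 3 1 0

Derivation:
After op 1 (move_left): buffer="fjeq" (len 4), cursors c1@0 c2@2, authorship ....
After op 2 (move_right): buffer="fjeq" (len 4), cursors c1@1 c2@3, authorship ....
After op 3 (insert('c')): buffer="fcjecq" (len 6), cursors c1@2 c2@5, authorship .1..2.
After op 4 (add_cursor(3)): buffer="fcjecq" (len 6), cursors c1@2 c3@3 c2@5, authorship .1..2.
After op 5 (move_left): buffer="fcjecq" (len 6), cursors c1@1 c3@2 c2@4, authorship .1..2.
After op 6 (add_cursor(1)): buffer="fcjecq" (len 6), cursors c1@1 c4@1 c3@2 c2@4, authorship .1..2.
After op 7 (move_left): buffer="fcjecq" (len 6), cursors c1@0 c4@0 c3@1 c2@3, authorship .1..2.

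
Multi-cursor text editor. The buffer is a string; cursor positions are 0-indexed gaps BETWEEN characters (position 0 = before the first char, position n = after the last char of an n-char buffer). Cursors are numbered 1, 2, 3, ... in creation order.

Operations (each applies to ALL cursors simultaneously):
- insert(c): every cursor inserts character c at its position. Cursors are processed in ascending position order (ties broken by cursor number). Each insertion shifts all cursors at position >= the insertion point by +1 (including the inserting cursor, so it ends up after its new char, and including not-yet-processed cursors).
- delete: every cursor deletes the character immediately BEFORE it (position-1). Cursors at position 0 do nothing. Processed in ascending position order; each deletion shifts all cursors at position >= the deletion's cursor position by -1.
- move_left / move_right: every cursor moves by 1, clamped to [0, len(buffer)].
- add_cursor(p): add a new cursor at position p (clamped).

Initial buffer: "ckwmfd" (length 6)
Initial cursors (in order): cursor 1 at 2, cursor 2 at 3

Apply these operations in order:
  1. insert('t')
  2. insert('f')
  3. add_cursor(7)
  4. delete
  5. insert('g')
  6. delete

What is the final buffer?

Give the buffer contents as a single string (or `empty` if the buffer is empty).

Answer: cktwmfd

Derivation:
After op 1 (insert('t')): buffer="cktwtmfd" (len 8), cursors c1@3 c2@5, authorship ..1.2...
After op 2 (insert('f')): buffer="cktfwtfmfd" (len 10), cursors c1@4 c2@7, authorship ..11.22...
After op 3 (add_cursor(7)): buffer="cktfwtfmfd" (len 10), cursors c1@4 c2@7 c3@7, authorship ..11.22...
After op 4 (delete): buffer="cktwmfd" (len 7), cursors c1@3 c2@4 c3@4, authorship ..1....
After op 5 (insert('g')): buffer="cktgwggmfd" (len 10), cursors c1@4 c2@7 c3@7, authorship ..11.23...
After op 6 (delete): buffer="cktwmfd" (len 7), cursors c1@3 c2@4 c3@4, authorship ..1....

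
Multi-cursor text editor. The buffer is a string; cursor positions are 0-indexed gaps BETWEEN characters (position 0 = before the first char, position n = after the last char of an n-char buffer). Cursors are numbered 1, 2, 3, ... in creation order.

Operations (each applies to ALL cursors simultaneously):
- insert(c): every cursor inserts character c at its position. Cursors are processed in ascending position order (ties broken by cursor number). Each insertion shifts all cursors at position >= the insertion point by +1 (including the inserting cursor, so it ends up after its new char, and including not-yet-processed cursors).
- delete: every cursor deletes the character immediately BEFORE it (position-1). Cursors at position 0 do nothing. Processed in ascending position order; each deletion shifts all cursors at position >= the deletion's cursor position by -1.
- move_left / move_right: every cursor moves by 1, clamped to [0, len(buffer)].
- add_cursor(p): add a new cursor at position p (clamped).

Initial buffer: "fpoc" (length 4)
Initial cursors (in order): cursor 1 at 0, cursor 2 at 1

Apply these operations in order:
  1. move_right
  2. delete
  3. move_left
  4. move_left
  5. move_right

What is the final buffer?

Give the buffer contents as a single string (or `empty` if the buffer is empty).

Answer: oc

Derivation:
After op 1 (move_right): buffer="fpoc" (len 4), cursors c1@1 c2@2, authorship ....
After op 2 (delete): buffer="oc" (len 2), cursors c1@0 c2@0, authorship ..
After op 3 (move_left): buffer="oc" (len 2), cursors c1@0 c2@0, authorship ..
After op 4 (move_left): buffer="oc" (len 2), cursors c1@0 c2@0, authorship ..
After op 5 (move_right): buffer="oc" (len 2), cursors c1@1 c2@1, authorship ..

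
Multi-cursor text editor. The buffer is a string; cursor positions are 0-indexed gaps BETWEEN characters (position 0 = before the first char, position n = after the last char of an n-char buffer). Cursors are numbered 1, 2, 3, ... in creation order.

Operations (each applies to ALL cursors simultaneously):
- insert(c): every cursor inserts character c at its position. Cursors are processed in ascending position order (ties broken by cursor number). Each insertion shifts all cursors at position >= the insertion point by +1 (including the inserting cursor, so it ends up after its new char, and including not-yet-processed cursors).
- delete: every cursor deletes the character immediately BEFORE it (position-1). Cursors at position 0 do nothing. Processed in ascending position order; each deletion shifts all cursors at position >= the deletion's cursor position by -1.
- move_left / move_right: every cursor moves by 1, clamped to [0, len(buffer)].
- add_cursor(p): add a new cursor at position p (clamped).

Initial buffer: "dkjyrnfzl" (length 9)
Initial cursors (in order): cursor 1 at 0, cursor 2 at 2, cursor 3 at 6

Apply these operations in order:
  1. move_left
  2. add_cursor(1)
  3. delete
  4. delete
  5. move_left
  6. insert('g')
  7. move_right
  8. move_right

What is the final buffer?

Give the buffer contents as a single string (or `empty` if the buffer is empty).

Answer: gggkgjnfzl

Derivation:
After op 1 (move_left): buffer="dkjyrnfzl" (len 9), cursors c1@0 c2@1 c3@5, authorship .........
After op 2 (add_cursor(1)): buffer="dkjyrnfzl" (len 9), cursors c1@0 c2@1 c4@1 c3@5, authorship .........
After op 3 (delete): buffer="kjynfzl" (len 7), cursors c1@0 c2@0 c4@0 c3@3, authorship .......
After op 4 (delete): buffer="kjnfzl" (len 6), cursors c1@0 c2@0 c4@0 c3@2, authorship ......
After op 5 (move_left): buffer="kjnfzl" (len 6), cursors c1@0 c2@0 c4@0 c3@1, authorship ......
After op 6 (insert('g')): buffer="gggkgjnfzl" (len 10), cursors c1@3 c2@3 c4@3 c3@5, authorship 124.3.....
After op 7 (move_right): buffer="gggkgjnfzl" (len 10), cursors c1@4 c2@4 c4@4 c3@6, authorship 124.3.....
After op 8 (move_right): buffer="gggkgjnfzl" (len 10), cursors c1@5 c2@5 c4@5 c3@7, authorship 124.3.....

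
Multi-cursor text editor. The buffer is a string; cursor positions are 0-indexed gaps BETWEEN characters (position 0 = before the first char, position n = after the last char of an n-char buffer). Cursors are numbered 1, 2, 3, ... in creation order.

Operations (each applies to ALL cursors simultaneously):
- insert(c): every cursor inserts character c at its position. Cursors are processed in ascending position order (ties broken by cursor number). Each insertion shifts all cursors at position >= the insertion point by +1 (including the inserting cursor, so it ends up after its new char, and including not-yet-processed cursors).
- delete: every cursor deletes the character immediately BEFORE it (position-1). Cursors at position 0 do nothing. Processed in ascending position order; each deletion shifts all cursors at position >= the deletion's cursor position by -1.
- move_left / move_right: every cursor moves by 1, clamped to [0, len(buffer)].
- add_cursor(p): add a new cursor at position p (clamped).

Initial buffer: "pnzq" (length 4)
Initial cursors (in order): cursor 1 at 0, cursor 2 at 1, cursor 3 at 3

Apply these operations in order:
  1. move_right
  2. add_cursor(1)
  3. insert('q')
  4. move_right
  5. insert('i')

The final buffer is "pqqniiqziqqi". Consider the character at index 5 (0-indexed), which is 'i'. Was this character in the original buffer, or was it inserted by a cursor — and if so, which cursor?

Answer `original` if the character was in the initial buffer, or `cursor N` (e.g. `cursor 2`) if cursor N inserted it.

Answer: cursor 4

Derivation:
After op 1 (move_right): buffer="pnzq" (len 4), cursors c1@1 c2@2 c3@4, authorship ....
After op 2 (add_cursor(1)): buffer="pnzq" (len 4), cursors c1@1 c4@1 c2@2 c3@4, authorship ....
After op 3 (insert('q')): buffer="pqqnqzqq" (len 8), cursors c1@3 c4@3 c2@5 c3@8, authorship .14.2..3
After op 4 (move_right): buffer="pqqnqzqq" (len 8), cursors c1@4 c4@4 c2@6 c3@8, authorship .14.2..3
After op 5 (insert('i')): buffer="pqqniiqziqqi" (len 12), cursors c1@6 c4@6 c2@9 c3@12, authorship .14.142.2.33
Authorship (.=original, N=cursor N): . 1 4 . 1 4 2 . 2 . 3 3
Index 5: author = 4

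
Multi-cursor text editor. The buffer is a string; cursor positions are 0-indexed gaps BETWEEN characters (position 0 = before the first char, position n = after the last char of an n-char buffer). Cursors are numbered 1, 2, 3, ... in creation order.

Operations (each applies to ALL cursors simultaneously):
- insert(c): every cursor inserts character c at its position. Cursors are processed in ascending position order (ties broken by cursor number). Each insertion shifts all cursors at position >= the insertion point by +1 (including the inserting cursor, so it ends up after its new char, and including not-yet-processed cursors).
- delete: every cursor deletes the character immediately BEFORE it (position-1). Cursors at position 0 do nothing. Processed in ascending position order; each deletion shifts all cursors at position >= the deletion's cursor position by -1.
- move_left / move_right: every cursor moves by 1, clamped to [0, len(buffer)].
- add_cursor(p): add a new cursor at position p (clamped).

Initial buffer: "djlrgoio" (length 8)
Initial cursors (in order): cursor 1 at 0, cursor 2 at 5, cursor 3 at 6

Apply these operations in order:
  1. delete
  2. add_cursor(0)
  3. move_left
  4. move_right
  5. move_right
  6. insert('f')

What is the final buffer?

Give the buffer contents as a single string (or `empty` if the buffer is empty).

After op 1 (delete): buffer="djlrio" (len 6), cursors c1@0 c2@4 c3@4, authorship ......
After op 2 (add_cursor(0)): buffer="djlrio" (len 6), cursors c1@0 c4@0 c2@4 c3@4, authorship ......
After op 3 (move_left): buffer="djlrio" (len 6), cursors c1@0 c4@0 c2@3 c3@3, authorship ......
After op 4 (move_right): buffer="djlrio" (len 6), cursors c1@1 c4@1 c2@4 c3@4, authorship ......
After op 5 (move_right): buffer="djlrio" (len 6), cursors c1@2 c4@2 c2@5 c3@5, authorship ......
After op 6 (insert('f')): buffer="djfflriffo" (len 10), cursors c1@4 c4@4 c2@9 c3@9, authorship ..14...23.

Answer: djfflriffo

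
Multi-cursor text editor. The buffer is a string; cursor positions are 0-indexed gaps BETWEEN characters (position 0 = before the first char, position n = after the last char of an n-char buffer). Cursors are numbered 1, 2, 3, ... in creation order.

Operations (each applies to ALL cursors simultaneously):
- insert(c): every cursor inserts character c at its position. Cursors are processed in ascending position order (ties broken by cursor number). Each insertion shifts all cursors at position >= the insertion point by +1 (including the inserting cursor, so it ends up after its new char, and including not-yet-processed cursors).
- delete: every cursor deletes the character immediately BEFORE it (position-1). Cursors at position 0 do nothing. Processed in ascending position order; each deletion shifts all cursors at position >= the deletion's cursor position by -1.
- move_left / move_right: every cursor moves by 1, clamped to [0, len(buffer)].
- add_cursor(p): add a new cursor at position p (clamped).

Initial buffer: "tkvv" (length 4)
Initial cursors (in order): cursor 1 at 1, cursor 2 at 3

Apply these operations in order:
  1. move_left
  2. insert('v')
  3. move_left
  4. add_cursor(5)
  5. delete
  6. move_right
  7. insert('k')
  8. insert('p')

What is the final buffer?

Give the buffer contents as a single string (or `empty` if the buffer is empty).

After op 1 (move_left): buffer="tkvv" (len 4), cursors c1@0 c2@2, authorship ....
After op 2 (insert('v')): buffer="vtkvvv" (len 6), cursors c1@1 c2@4, authorship 1..2..
After op 3 (move_left): buffer="vtkvvv" (len 6), cursors c1@0 c2@3, authorship 1..2..
After op 4 (add_cursor(5)): buffer="vtkvvv" (len 6), cursors c1@0 c2@3 c3@5, authorship 1..2..
After op 5 (delete): buffer="vtvv" (len 4), cursors c1@0 c2@2 c3@3, authorship 1.2.
After op 6 (move_right): buffer="vtvv" (len 4), cursors c1@1 c2@3 c3@4, authorship 1.2.
After op 7 (insert('k')): buffer="vktvkvk" (len 7), cursors c1@2 c2@5 c3@7, authorship 11.22.3
After op 8 (insert('p')): buffer="vkptvkpvkp" (len 10), cursors c1@3 c2@7 c3@10, authorship 111.222.33

Answer: vkptvkpvkp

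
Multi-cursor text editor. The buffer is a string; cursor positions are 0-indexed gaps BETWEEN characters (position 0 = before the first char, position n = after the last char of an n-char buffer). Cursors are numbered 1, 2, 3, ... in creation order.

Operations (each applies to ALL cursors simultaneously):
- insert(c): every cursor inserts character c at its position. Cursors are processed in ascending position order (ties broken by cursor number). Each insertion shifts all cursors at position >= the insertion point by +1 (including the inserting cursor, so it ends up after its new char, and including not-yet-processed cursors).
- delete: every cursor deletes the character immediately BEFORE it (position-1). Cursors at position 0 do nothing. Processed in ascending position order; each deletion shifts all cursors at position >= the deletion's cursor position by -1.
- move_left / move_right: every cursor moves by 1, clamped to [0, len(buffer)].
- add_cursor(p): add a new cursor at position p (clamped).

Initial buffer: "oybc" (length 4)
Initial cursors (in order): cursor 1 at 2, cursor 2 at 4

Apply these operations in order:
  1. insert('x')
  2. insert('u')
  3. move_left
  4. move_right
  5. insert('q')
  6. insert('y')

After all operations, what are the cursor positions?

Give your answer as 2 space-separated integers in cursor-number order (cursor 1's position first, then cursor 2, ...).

After op 1 (insert('x')): buffer="oyxbcx" (len 6), cursors c1@3 c2@6, authorship ..1..2
After op 2 (insert('u')): buffer="oyxubcxu" (len 8), cursors c1@4 c2@8, authorship ..11..22
After op 3 (move_left): buffer="oyxubcxu" (len 8), cursors c1@3 c2@7, authorship ..11..22
After op 4 (move_right): buffer="oyxubcxu" (len 8), cursors c1@4 c2@8, authorship ..11..22
After op 5 (insert('q')): buffer="oyxuqbcxuq" (len 10), cursors c1@5 c2@10, authorship ..111..222
After op 6 (insert('y')): buffer="oyxuqybcxuqy" (len 12), cursors c1@6 c2@12, authorship ..1111..2222

Answer: 6 12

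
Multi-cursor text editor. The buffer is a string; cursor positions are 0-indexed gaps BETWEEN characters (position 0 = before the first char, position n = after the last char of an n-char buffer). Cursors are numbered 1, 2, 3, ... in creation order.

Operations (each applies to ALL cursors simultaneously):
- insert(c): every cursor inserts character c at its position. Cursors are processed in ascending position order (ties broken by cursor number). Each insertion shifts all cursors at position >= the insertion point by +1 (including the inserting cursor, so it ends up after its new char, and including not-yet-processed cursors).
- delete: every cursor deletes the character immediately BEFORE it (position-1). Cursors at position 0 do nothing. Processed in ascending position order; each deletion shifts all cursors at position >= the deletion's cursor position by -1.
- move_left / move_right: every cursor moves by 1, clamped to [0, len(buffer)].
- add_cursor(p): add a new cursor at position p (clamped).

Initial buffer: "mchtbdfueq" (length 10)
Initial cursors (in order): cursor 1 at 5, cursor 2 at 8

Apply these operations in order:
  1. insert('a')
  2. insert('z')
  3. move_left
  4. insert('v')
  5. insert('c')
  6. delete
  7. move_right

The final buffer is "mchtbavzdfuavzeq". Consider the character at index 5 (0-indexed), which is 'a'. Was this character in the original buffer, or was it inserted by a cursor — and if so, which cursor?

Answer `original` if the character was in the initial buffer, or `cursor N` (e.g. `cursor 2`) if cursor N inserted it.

After op 1 (insert('a')): buffer="mchtbadfuaeq" (len 12), cursors c1@6 c2@10, authorship .....1...2..
After op 2 (insert('z')): buffer="mchtbazdfuazeq" (len 14), cursors c1@7 c2@12, authorship .....11...22..
After op 3 (move_left): buffer="mchtbazdfuazeq" (len 14), cursors c1@6 c2@11, authorship .....11...22..
After op 4 (insert('v')): buffer="mchtbavzdfuavzeq" (len 16), cursors c1@7 c2@13, authorship .....111...222..
After op 5 (insert('c')): buffer="mchtbavczdfuavczeq" (len 18), cursors c1@8 c2@15, authorship .....1111...2222..
After op 6 (delete): buffer="mchtbavzdfuavzeq" (len 16), cursors c1@7 c2@13, authorship .....111...222..
After op 7 (move_right): buffer="mchtbavzdfuavzeq" (len 16), cursors c1@8 c2@14, authorship .....111...222..
Authorship (.=original, N=cursor N): . . . . . 1 1 1 . . . 2 2 2 . .
Index 5: author = 1

Answer: cursor 1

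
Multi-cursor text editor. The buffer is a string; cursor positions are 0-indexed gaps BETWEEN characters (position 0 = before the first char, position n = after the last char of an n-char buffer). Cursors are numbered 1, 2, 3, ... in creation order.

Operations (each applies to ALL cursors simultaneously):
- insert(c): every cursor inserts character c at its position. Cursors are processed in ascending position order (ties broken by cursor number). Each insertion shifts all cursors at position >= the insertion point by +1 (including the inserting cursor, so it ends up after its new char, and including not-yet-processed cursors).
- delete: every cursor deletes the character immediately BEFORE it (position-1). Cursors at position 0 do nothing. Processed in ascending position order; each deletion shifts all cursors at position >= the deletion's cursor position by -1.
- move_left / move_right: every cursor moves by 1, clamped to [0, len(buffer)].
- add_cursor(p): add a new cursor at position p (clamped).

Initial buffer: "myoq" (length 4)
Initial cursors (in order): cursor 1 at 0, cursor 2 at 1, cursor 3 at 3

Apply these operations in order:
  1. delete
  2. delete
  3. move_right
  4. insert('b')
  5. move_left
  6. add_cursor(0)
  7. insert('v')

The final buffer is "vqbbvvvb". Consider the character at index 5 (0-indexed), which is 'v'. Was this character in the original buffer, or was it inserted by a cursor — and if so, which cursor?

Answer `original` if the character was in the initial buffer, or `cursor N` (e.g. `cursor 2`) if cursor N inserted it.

Answer: cursor 2

Derivation:
After op 1 (delete): buffer="yq" (len 2), cursors c1@0 c2@0 c3@1, authorship ..
After op 2 (delete): buffer="q" (len 1), cursors c1@0 c2@0 c3@0, authorship .
After op 3 (move_right): buffer="q" (len 1), cursors c1@1 c2@1 c3@1, authorship .
After op 4 (insert('b')): buffer="qbbb" (len 4), cursors c1@4 c2@4 c3@4, authorship .123
After op 5 (move_left): buffer="qbbb" (len 4), cursors c1@3 c2@3 c3@3, authorship .123
After op 6 (add_cursor(0)): buffer="qbbb" (len 4), cursors c4@0 c1@3 c2@3 c3@3, authorship .123
After op 7 (insert('v')): buffer="vqbbvvvb" (len 8), cursors c4@1 c1@7 c2@7 c3@7, authorship 4.121233
Authorship (.=original, N=cursor N): 4 . 1 2 1 2 3 3
Index 5: author = 2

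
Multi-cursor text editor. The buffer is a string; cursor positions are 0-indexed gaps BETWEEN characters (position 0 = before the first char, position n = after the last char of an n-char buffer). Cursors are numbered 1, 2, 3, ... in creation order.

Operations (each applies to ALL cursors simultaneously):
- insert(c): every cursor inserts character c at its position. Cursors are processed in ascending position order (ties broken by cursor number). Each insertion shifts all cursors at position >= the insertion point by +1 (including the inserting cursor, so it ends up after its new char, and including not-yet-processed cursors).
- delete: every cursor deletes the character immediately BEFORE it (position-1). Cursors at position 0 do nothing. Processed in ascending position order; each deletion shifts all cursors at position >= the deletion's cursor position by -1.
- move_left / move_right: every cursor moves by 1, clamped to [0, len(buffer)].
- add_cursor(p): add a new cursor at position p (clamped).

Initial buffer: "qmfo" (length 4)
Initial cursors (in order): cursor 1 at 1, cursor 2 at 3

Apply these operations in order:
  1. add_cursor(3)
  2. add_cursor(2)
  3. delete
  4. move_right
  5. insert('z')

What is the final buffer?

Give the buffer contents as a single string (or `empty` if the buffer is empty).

After op 1 (add_cursor(3)): buffer="qmfo" (len 4), cursors c1@1 c2@3 c3@3, authorship ....
After op 2 (add_cursor(2)): buffer="qmfo" (len 4), cursors c1@1 c4@2 c2@3 c3@3, authorship ....
After op 3 (delete): buffer="o" (len 1), cursors c1@0 c2@0 c3@0 c4@0, authorship .
After op 4 (move_right): buffer="o" (len 1), cursors c1@1 c2@1 c3@1 c4@1, authorship .
After op 5 (insert('z')): buffer="ozzzz" (len 5), cursors c1@5 c2@5 c3@5 c4@5, authorship .1234

Answer: ozzzz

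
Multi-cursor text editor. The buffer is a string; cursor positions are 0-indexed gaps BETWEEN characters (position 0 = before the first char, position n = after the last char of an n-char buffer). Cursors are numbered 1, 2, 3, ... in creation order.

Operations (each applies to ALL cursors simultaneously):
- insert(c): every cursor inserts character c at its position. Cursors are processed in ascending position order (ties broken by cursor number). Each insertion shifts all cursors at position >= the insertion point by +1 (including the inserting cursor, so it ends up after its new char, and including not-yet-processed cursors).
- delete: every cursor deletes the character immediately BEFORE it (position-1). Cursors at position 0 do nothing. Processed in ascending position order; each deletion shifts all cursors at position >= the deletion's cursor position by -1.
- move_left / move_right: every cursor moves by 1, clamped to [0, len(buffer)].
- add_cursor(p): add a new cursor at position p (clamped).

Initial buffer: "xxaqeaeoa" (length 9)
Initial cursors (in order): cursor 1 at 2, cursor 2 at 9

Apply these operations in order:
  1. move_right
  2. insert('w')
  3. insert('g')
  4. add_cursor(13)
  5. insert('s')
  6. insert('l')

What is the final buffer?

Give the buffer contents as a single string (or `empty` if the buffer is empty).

After op 1 (move_right): buffer="xxaqeaeoa" (len 9), cursors c1@3 c2@9, authorship .........
After op 2 (insert('w')): buffer="xxawqeaeoaw" (len 11), cursors c1@4 c2@11, authorship ...1......2
After op 3 (insert('g')): buffer="xxawgqeaeoawg" (len 13), cursors c1@5 c2@13, authorship ...11......22
After op 4 (add_cursor(13)): buffer="xxawgqeaeoawg" (len 13), cursors c1@5 c2@13 c3@13, authorship ...11......22
After op 5 (insert('s')): buffer="xxawgsqeaeoawgss" (len 16), cursors c1@6 c2@16 c3@16, authorship ...111......2223
After op 6 (insert('l')): buffer="xxawgslqeaeoawgssll" (len 19), cursors c1@7 c2@19 c3@19, authorship ...1111......222323

Answer: xxawgslqeaeoawgssll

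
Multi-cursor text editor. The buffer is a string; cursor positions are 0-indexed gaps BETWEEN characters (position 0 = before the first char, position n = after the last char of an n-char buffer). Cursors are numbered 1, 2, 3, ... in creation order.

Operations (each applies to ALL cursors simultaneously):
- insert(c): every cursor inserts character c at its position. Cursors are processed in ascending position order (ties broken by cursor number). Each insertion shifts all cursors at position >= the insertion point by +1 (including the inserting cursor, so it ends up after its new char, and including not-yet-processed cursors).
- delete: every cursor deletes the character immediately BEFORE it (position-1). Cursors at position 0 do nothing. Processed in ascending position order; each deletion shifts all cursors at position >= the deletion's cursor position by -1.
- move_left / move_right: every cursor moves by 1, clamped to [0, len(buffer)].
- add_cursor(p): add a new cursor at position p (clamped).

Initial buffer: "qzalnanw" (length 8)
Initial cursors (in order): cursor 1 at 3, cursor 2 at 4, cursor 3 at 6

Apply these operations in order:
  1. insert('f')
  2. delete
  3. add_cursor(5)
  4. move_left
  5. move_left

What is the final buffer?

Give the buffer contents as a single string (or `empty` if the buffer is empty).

Answer: qzalnanw

Derivation:
After op 1 (insert('f')): buffer="qzaflfnafnw" (len 11), cursors c1@4 c2@6 c3@9, authorship ...1.2..3..
After op 2 (delete): buffer="qzalnanw" (len 8), cursors c1@3 c2@4 c3@6, authorship ........
After op 3 (add_cursor(5)): buffer="qzalnanw" (len 8), cursors c1@3 c2@4 c4@5 c3@6, authorship ........
After op 4 (move_left): buffer="qzalnanw" (len 8), cursors c1@2 c2@3 c4@4 c3@5, authorship ........
After op 5 (move_left): buffer="qzalnanw" (len 8), cursors c1@1 c2@2 c4@3 c3@4, authorship ........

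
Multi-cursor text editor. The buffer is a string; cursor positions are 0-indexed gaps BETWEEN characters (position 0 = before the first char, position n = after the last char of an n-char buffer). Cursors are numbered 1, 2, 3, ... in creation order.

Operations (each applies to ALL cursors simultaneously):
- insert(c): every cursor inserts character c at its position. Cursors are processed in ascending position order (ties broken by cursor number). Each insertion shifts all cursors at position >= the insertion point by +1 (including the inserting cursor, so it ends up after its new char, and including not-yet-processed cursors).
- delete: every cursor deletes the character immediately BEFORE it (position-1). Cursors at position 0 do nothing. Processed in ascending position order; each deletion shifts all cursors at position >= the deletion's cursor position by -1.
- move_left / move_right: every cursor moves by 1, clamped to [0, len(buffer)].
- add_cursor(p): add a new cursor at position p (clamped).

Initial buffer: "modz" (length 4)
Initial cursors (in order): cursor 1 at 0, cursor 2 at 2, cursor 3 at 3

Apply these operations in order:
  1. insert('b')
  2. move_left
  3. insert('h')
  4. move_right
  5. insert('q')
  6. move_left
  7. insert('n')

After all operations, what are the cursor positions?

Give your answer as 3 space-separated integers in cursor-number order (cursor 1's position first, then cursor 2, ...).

After op 1 (insert('b')): buffer="bmobdbz" (len 7), cursors c1@1 c2@4 c3@6, authorship 1..2.3.
After op 2 (move_left): buffer="bmobdbz" (len 7), cursors c1@0 c2@3 c3@5, authorship 1..2.3.
After op 3 (insert('h')): buffer="hbmohbdhbz" (len 10), cursors c1@1 c2@5 c3@8, authorship 11..22.33.
After op 4 (move_right): buffer="hbmohbdhbz" (len 10), cursors c1@2 c2@6 c3@9, authorship 11..22.33.
After op 5 (insert('q')): buffer="hbqmohbqdhbqz" (len 13), cursors c1@3 c2@8 c3@12, authorship 111..222.333.
After op 6 (move_left): buffer="hbqmohbqdhbqz" (len 13), cursors c1@2 c2@7 c3@11, authorship 111..222.333.
After op 7 (insert('n')): buffer="hbnqmohbnqdhbnqz" (len 16), cursors c1@3 c2@9 c3@14, authorship 1111..2222.3333.

Answer: 3 9 14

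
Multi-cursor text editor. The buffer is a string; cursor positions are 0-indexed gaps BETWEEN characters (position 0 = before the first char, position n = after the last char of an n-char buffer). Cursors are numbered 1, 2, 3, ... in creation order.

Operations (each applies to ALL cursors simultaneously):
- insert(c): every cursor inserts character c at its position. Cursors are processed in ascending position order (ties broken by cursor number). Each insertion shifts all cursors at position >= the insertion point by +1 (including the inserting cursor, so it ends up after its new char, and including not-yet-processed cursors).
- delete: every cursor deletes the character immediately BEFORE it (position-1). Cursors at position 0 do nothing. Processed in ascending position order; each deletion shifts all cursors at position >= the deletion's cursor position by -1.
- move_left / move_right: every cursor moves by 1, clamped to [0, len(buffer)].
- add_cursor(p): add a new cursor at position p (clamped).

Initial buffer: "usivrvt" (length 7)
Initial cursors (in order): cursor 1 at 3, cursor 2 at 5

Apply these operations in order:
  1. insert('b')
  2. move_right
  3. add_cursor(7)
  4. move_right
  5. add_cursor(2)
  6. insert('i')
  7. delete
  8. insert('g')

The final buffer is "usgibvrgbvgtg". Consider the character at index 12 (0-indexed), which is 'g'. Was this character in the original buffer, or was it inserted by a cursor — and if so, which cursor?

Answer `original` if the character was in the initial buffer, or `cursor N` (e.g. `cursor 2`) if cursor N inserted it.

After op 1 (insert('b')): buffer="usibvrbvt" (len 9), cursors c1@4 c2@7, authorship ...1..2..
After op 2 (move_right): buffer="usibvrbvt" (len 9), cursors c1@5 c2@8, authorship ...1..2..
After op 3 (add_cursor(7)): buffer="usibvrbvt" (len 9), cursors c1@5 c3@7 c2@8, authorship ...1..2..
After op 4 (move_right): buffer="usibvrbvt" (len 9), cursors c1@6 c3@8 c2@9, authorship ...1..2..
After op 5 (add_cursor(2)): buffer="usibvrbvt" (len 9), cursors c4@2 c1@6 c3@8 c2@9, authorship ...1..2..
After op 6 (insert('i')): buffer="usiibvribviti" (len 13), cursors c4@3 c1@8 c3@11 c2@13, authorship ..4.1..12.3.2
After op 7 (delete): buffer="usibvrbvt" (len 9), cursors c4@2 c1@6 c3@8 c2@9, authorship ...1..2..
After op 8 (insert('g')): buffer="usgibvrgbvgtg" (len 13), cursors c4@3 c1@8 c3@11 c2@13, authorship ..4.1..12.3.2
Authorship (.=original, N=cursor N): . . 4 . 1 . . 1 2 . 3 . 2
Index 12: author = 2

Answer: cursor 2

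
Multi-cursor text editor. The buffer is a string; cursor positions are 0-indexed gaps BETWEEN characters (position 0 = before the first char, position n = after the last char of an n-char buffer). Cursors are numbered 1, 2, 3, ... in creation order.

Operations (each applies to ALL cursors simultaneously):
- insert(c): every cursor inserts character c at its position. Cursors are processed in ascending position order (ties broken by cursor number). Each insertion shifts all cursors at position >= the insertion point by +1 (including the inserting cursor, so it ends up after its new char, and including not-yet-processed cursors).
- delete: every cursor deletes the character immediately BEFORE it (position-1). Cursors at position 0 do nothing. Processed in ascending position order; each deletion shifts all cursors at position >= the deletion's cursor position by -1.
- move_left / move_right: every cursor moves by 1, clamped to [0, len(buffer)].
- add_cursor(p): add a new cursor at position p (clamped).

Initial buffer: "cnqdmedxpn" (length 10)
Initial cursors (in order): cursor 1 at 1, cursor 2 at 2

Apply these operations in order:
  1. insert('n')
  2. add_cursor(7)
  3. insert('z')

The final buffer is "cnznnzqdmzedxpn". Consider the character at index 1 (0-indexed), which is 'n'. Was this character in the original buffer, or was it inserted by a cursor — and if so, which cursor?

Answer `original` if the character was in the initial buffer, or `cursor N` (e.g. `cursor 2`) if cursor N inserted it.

Answer: cursor 1

Derivation:
After op 1 (insert('n')): buffer="cnnnqdmedxpn" (len 12), cursors c1@2 c2@4, authorship .1.2........
After op 2 (add_cursor(7)): buffer="cnnnqdmedxpn" (len 12), cursors c1@2 c2@4 c3@7, authorship .1.2........
After op 3 (insert('z')): buffer="cnznnzqdmzedxpn" (len 15), cursors c1@3 c2@6 c3@10, authorship .11.22...3.....
Authorship (.=original, N=cursor N): . 1 1 . 2 2 . . . 3 . . . . .
Index 1: author = 1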